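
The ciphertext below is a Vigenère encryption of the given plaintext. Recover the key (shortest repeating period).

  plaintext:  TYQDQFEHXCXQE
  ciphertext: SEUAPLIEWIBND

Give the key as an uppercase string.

ZGEX

  i= 0: S-T = 25 → Z
  i= 1: E-Y =  6 → G
  i= 2: U-Q =  4 → E
  i= 3: A-D = 23 → X
  i= 4: P-Q = 25 → Z
  i= 5: L-F =  6 → G
  i= 6: I-E =  4 → E
  i= 7: E-H = 23 → X
  i= 8: W-X = 25 → Z
  i= 9: I-C =  6 → G
  i=10: B-X =  4 → E
  i=11: N-Q = 23 → X
  i=12: D-E = 25 → Z
  shifts repeat with period 4: ZGEX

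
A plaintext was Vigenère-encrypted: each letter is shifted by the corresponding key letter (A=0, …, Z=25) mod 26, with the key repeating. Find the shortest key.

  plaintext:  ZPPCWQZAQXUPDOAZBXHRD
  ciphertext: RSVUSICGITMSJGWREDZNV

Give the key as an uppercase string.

  i= 0: R-Z = 18 → S
  i= 1: S-P =  3 → D
  i= 2: V-P =  6 → G
  i= 3: U-C = 18 → S
  i= 4: S-W = 22 → W
  i= 5: I-Q = 18 → S
  i= 6: C-Z =  3 → D
  i= 7: G-A =  6 → G
  i= 8: I-Q = 18 → S
  i= 9: T-X = 22 → W
  i=10: M-U = 18 → S
  i=11: S-P =  3 → D
  i=12: J-D =  6 → G
  i=13: G-O = 18 → S
  i=14: W-A = 22 → W
  i=15: R-Z = 18 → S
  i=16: E-B =  3 → D
  i=17: D-X =  6 → G
  i=18: Z-H = 18 → S
  i=19: N-R = 22 → W
  i=20: V-D = 18 → S
  shifts repeat with period 5: SDGSW

SDGSW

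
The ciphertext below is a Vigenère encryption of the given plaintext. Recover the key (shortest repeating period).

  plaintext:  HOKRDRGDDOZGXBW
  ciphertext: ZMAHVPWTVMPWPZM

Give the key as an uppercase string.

  i= 0: Z-H = 18 → S
  i= 1: M-O = 24 → Y
  i= 2: A-K = 16 → Q
  i= 3: H-R = 16 → Q
  i= 4: V-D = 18 → S
  i= 5: P-R = 24 → Y
  i= 6: W-G = 16 → Q
  i= 7: T-D = 16 → Q
  i= 8: V-D = 18 → S
  i= 9: M-O = 24 → Y
  i=10: P-Z = 16 → Q
  i=11: W-G = 16 → Q
  i=12: P-X = 18 → S
  i=13: Z-B = 24 → Y
  i=14: M-W = 16 → Q
  shifts repeat with period 4: SYQQ

SYQQ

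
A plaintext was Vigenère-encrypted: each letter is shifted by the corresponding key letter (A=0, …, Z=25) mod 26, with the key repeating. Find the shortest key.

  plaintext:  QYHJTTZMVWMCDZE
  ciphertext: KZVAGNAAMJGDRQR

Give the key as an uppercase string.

  i= 0: K-Q = 20 → U
  i= 1: Z-Y =  1 → B
  i= 2: V-H = 14 → O
  i= 3: A-J = 17 → R
  i= 4: G-T = 13 → N
  i= 5: N-T = 20 → U
  i= 6: A-Z =  1 → B
  i= 7: A-M = 14 → O
  i= 8: M-V = 17 → R
  i= 9: J-W = 13 → N
  i=10: G-M = 20 → U
  i=11: D-C =  1 → B
  i=12: R-D = 14 → O
  i=13: Q-Z = 17 → R
  i=14: R-E = 13 → N
  shifts repeat with period 5: UBORN

UBORN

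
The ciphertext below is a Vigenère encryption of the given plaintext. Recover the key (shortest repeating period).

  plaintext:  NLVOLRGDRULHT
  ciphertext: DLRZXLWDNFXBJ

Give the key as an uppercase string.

  i= 0: D-N = 16 → Q
  i= 1: L-L =  0 → A
  i= 2: R-V = 22 → W
  i= 3: Z-O = 11 → L
  i= 4: X-L = 12 → M
  i= 5: L-R = 20 → U
  i= 6: W-G = 16 → Q
  i= 7: D-D =  0 → A
  i= 8: N-R = 22 → W
  i= 9: F-U = 11 → L
  i=10: X-L = 12 → M
  i=11: B-H = 20 → U
  i=12: J-T = 16 → Q
  shifts repeat with period 6: QAWLMU

QAWLMU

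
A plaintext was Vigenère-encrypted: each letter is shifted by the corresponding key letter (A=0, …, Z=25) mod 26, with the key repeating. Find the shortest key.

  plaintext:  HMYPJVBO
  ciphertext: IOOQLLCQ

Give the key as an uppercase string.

  i= 0: I-H =  1 → B
  i= 1: O-M =  2 → C
  i= 2: O-Y = 16 → Q
  i= 3: Q-P =  1 → B
  i= 4: L-J =  2 → C
  i= 5: L-V = 16 → Q
  i= 6: C-B =  1 → B
  i= 7: Q-O =  2 → C
  shifts repeat with period 3: BCQ

BCQ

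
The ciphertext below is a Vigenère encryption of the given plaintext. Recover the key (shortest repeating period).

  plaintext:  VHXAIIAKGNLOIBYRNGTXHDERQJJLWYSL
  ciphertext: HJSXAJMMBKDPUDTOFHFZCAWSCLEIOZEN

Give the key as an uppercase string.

MCVXSB

  i= 0: H-V = 12 → M
  i= 1: J-H =  2 → C
  i= 2: S-X = 21 → V
  i= 3: X-A = 23 → X
  i= 4: A-I = 18 → S
  i= 5: J-I =  1 → B
  i= 6: M-A = 12 → M
  i= 7: M-K =  2 → C
  i= 8: B-G = 21 → V
  i= 9: K-N = 23 → X
  i=10: D-L = 18 → S
  i=11: P-O =  1 → B
  i=12: U-I = 12 → M
  i=13: D-B =  2 → C
  i=14: T-Y = 21 → V
  i=15: O-R = 23 → X
  i=16: F-N = 18 → S
  i=17: H-G =  1 → B
  i=18: F-T = 12 → M
  i=19: Z-X =  2 → C
  i=20: C-H = 21 → V
  i=21: A-D = 23 → X
  i=22: W-E = 18 → S
  i=23: S-R =  1 → B
  i=24: C-Q = 12 → M
  i=25: L-J =  2 → C
  i=26: E-J = 21 → V
  i=27: I-L = 23 → X
  i=28: O-W = 18 → S
  i=29: Z-Y =  1 → B
  i=30: E-S = 12 → M
  i=31: N-L =  2 → C
  shifts repeat with period 6: MCVXSB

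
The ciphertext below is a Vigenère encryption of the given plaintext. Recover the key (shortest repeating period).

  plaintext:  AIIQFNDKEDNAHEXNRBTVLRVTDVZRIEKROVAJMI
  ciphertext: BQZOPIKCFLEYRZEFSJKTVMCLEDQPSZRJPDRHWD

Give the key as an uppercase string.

BIRYKVHS

  i= 0: B-A =  1 → B
  i= 1: Q-I =  8 → I
  i= 2: Z-I = 17 → R
  i= 3: O-Q = 24 → Y
  i= 4: P-F = 10 → K
  i= 5: I-N = 21 → V
  i= 6: K-D =  7 → H
  i= 7: C-K = 18 → S
  i= 8: F-E =  1 → B
  i= 9: L-D =  8 → I
  i=10: E-N = 17 → R
  i=11: Y-A = 24 → Y
  i=12: R-H = 10 → K
  i=13: Z-E = 21 → V
  i=14: E-X =  7 → H
  i=15: F-N = 18 → S
  i=16: S-R =  1 → B
  i=17: J-B =  8 → I
  i=18: K-T = 17 → R
  i=19: T-V = 24 → Y
  i=20: V-L = 10 → K
  i=21: M-R = 21 → V
  i=22: C-V =  7 → H
  i=23: L-T = 18 → S
  i=24: E-D =  1 → B
  i=25: D-V =  8 → I
  i=26: Q-Z = 17 → R
  i=27: P-R = 24 → Y
  i=28: S-I = 10 → K
  i=29: Z-E = 21 → V
  i=30: R-K =  7 → H
  i=31: J-R = 18 → S
  i=32: P-O =  1 → B
  i=33: D-V =  8 → I
  i=34: R-A = 17 → R
  i=35: H-J = 24 → Y
  i=36: W-M = 10 → K
  i=37: D-I = 21 → V
  shifts repeat with period 8: BIRYKVHS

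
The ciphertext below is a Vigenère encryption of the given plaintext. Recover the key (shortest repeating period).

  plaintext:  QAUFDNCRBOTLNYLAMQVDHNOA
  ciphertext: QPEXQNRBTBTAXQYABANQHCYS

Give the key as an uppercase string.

APKSN

  i= 0: Q-Q =  0 → A
  i= 1: P-A = 15 → P
  i= 2: E-U = 10 → K
  i= 3: X-F = 18 → S
  i= 4: Q-D = 13 → N
  i= 5: N-N =  0 → A
  i= 6: R-C = 15 → P
  i= 7: B-R = 10 → K
  i= 8: T-B = 18 → S
  i= 9: B-O = 13 → N
  i=10: T-T =  0 → A
  i=11: A-L = 15 → P
  i=12: X-N = 10 → K
  i=13: Q-Y = 18 → S
  i=14: Y-L = 13 → N
  i=15: A-A =  0 → A
  i=16: B-M = 15 → P
  i=17: A-Q = 10 → K
  i=18: N-V = 18 → S
  i=19: Q-D = 13 → N
  i=20: H-H =  0 → A
  i=21: C-N = 15 → P
  i=22: Y-O = 10 → K
  i=23: S-A = 18 → S
  shifts repeat with period 5: APKSN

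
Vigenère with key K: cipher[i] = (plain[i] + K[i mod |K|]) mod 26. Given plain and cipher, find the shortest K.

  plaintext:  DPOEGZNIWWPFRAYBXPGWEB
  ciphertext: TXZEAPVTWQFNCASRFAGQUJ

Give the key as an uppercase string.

  i= 0: T-D = 16 → Q
  i= 1: X-P =  8 → I
  i= 2: Z-O = 11 → L
  i= 3: E-E =  0 → A
  i= 4: A-G = 20 → U
  i= 5: P-Z = 16 → Q
  i= 6: V-N =  8 → I
  i= 7: T-I = 11 → L
  i= 8: W-W =  0 → A
  i= 9: Q-W = 20 → U
  i=10: F-P = 16 → Q
  i=11: N-F =  8 → I
  i=12: C-R = 11 → L
  i=13: A-A =  0 → A
  i=14: S-Y = 20 → U
  i=15: R-B = 16 → Q
  i=16: F-X =  8 → I
  i=17: A-P = 11 → L
  i=18: G-G =  0 → A
  i=19: Q-W = 20 → U
  i=20: U-E = 16 → Q
  i=21: J-B =  8 → I
  shifts repeat with period 5: QILAU

QILAU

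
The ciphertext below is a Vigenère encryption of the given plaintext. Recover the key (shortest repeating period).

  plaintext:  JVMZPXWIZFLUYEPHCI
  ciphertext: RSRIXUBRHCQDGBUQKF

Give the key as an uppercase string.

IXFJ

  i= 0: R-J =  8 → I
  i= 1: S-V = 23 → X
  i= 2: R-M =  5 → F
  i= 3: I-Z =  9 → J
  i= 4: X-P =  8 → I
  i= 5: U-X = 23 → X
  i= 6: B-W =  5 → F
  i= 7: R-I =  9 → J
  i= 8: H-Z =  8 → I
  i= 9: C-F = 23 → X
  i=10: Q-L =  5 → F
  i=11: D-U =  9 → J
  i=12: G-Y =  8 → I
  i=13: B-E = 23 → X
  i=14: U-P =  5 → F
  i=15: Q-H =  9 → J
  i=16: K-C =  8 → I
  i=17: F-I = 23 → X
  shifts repeat with period 4: IXFJ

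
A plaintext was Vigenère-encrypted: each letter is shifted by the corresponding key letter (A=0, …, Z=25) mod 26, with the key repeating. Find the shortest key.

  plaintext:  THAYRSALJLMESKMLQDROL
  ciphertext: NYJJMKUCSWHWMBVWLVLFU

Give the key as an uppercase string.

  i= 0: N-T = 20 → U
  i= 1: Y-H = 17 → R
  i= 2: J-A =  9 → J
  i= 3: J-Y = 11 → L
  i= 4: M-R = 21 → V
  i= 5: K-S = 18 → S
  i= 6: U-A = 20 → U
  i= 7: C-L = 17 → R
  i= 8: S-J =  9 → J
  i= 9: W-L = 11 → L
  i=10: H-M = 21 → V
  i=11: W-E = 18 → S
  i=12: M-S = 20 → U
  i=13: B-K = 17 → R
  i=14: V-M =  9 → J
  i=15: W-L = 11 → L
  i=16: L-Q = 21 → V
  i=17: V-D = 18 → S
  i=18: L-R = 20 → U
  i=19: F-O = 17 → R
  i=20: U-L =  9 → J
  shifts repeat with period 6: URJLVS

URJLVS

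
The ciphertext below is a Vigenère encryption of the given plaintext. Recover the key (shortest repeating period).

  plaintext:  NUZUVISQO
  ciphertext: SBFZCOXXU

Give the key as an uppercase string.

  i= 0: S-N =  5 → F
  i= 1: B-U =  7 → H
  i= 2: F-Z =  6 → G
  i= 3: Z-U =  5 → F
  i= 4: C-V =  7 → H
  i= 5: O-I =  6 → G
  i= 6: X-S =  5 → F
  i= 7: X-Q =  7 → H
  i= 8: U-O =  6 → G
  shifts repeat with period 3: FHG

FHG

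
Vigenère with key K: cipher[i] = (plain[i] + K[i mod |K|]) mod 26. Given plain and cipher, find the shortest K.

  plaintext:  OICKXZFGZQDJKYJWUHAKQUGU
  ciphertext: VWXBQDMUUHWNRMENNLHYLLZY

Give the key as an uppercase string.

  i= 0: V-O =  7 → H
  i= 1: W-I = 14 → O
  i= 2: X-C = 21 → V
  i= 3: B-K = 17 → R
  i= 4: Q-X = 19 → T
  i= 5: D-Z =  4 → E
  i= 6: M-F =  7 → H
  i= 7: U-G = 14 → O
  i= 8: U-Z = 21 → V
  i= 9: H-Q = 17 → R
  i=10: W-D = 19 → T
  i=11: N-J =  4 → E
  i=12: R-K =  7 → H
  i=13: M-Y = 14 → O
  i=14: E-J = 21 → V
  i=15: N-W = 17 → R
  i=16: N-U = 19 → T
  i=17: L-H =  4 → E
  i=18: H-A =  7 → H
  i=19: Y-K = 14 → O
  i=20: L-Q = 21 → V
  i=21: L-U = 17 → R
  i=22: Z-G = 19 → T
  i=23: Y-U =  4 → E
  shifts repeat with period 6: HOVRTE

HOVRTE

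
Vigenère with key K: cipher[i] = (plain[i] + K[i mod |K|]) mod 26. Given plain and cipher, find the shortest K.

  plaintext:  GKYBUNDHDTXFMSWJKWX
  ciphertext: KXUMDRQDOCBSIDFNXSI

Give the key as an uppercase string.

  i= 0: K-G =  4 → E
  i= 1: X-K = 13 → N
  i= 2: U-Y = 22 → W
  i= 3: M-B = 11 → L
  i= 4: D-U =  9 → J
  i= 5: R-N =  4 → E
  i= 6: Q-D = 13 → N
  i= 7: D-H = 22 → W
  i= 8: O-D = 11 → L
  i= 9: C-T =  9 → J
  i=10: B-X =  4 → E
  i=11: S-F = 13 → N
  i=12: I-M = 22 → W
  i=13: D-S = 11 → L
  i=14: F-W =  9 → J
  i=15: N-J =  4 → E
  i=16: X-K = 13 → N
  i=17: S-W = 22 → W
  i=18: I-X = 11 → L
  shifts repeat with period 5: ENWLJ

ENWLJ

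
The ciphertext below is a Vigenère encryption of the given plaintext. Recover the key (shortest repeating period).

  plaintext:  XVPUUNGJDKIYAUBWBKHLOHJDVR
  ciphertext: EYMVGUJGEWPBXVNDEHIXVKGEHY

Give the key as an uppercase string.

  i= 0: E-X =  7 → H
  i= 1: Y-V =  3 → D
  i= 2: M-P = 23 → X
  i= 3: V-U =  1 → B
  i= 4: G-U = 12 → M
  i= 5: U-N =  7 → H
  i= 6: J-G =  3 → D
  i= 7: G-J = 23 → X
  i= 8: E-D =  1 → B
  i= 9: W-K = 12 → M
  i=10: P-I =  7 → H
  i=11: B-Y =  3 → D
  i=12: X-A = 23 → X
  i=13: V-U =  1 → B
  i=14: N-B = 12 → M
  i=15: D-W =  7 → H
  i=16: E-B =  3 → D
  i=17: H-K = 23 → X
  i=18: I-H =  1 → B
  i=19: X-L = 12 → M
  i=20: V-O =  7 → H
  i=21: K-H =  3 → D
  i=22: G-J = 23 → X
  i=23: E-D =  1 → B
  i=24: H-V = 12 → M
  i=25: Y-R =  7 → H
  shifts repeat with period 5: HDXBM

HDXBM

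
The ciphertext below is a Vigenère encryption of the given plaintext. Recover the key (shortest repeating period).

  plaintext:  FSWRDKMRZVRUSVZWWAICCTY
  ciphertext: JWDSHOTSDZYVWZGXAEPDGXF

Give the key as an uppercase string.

EEHB

  i= 0: J-F =  4 → E
  i= 1: W-S =  4 → E
  i= 2: D-W =  7 → H
  i= 3: S-R =  1 → B
  i= 4: H-D =  4 → E
  i= 5: O-K =  4 → E
  i= 6: T-M =  7 → H
  i= 7: S-R =  1 → B
  i= 8: D-Z =  4 → E
  i= 9: Z-V =  4 → E
  i=10: Y-R =  7 → H
  i=11: V-U =  1 → B
  i=12: W-S =  4 → E
  i=13: Z-V =  4 → E
  i=14: G-Z =  7 → H
  i=15: X-W =  1 → B
  i=16: A-W =  4 → E
  i=17: E-A =  4 → E
  i=18: P-I =  7 → H
  i=19: D-C =  1 → B
  i=20: G-C =  4 → E
  i=21: X-T =  4 → E
  i=22: F-Y =  7 → H
  shifts repeat with period 4: EEHB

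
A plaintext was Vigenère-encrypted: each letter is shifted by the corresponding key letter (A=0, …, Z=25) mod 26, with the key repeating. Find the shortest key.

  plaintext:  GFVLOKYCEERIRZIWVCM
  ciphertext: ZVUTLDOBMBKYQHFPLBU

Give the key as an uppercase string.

TQZIX

  i= 0: Z-G = 19 → T
  i= 1: V-F = 16 → Q
  i= 2: U-V = 25 → Z
  i= 3: T-L =  8 → I
  i= 4: L-O = 23 → X
  i= 5: D-K = 19 → T
  i= 6: O-Y = 16 → Q
  i= 7: B-C = 25 → Z
  i= 8: M-E =  8 → I
  i= 9: B-E = 23 → X
  i=10: K-R = 19 → T
  i=11: Y-I = 16 → Q
  i=12: Q-R = 25 → Z
  i=13: H-Z =  8 → I
  i=14: F-I = 23 → X
  i=15: P-W = 19 → T
  i=16: L-V = 16 → Q
  i=17: B-C = 25 → Z
  i=18: U-M =  8 → I
  shifts repeat with period 5: TQZIX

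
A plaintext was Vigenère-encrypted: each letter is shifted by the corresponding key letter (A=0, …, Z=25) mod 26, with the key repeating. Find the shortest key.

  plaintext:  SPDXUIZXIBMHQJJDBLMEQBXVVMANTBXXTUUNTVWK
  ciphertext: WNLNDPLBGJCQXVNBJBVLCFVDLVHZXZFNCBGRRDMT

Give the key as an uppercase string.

  i= 0: W-S =  4 → E
  i= 1: N-P = 24 → Y
  i= 2: L-D =  8 → I
  i= 3: N-X = 16 → Q
  i= 4: D-U =  9 → J
  i= 5: P-I =  7 → H
  i= 6: L-Z = 12 → M
  i= 7: B-X =  4 → E
  i= 8: G-I = 24 → Y
  i= 9: J-B =  8 → I
  i=10: C-M = 16 → Q
  i=11: Q-H =  9 → J
  i=12: X-Q =  7 → H
  i=13: V-J = 12 → M
  i=14: N-J =  4 → E
  i=15: B-D = 24 → Y
  i=16: J-B =  8 → I
  i=17: B-L = 16 → Q
  i=18: V-M =  9 → J
  i=19: L-E =  7 → H
  i=20: C-Q = 12 → M
  i=21: F-B =  4 → E
  i=22: V-X = 24 → Y
  i=23: D-V =  8 → I
  i=24: L-V = 16 → Q
  i=25: V-M =  9 → J
  i=26: H-A =  7 → H
  i=27: Z-N = 12 → M
  i=28: X-T =  4 → E
  i=29: Z-B = 24 → Y
  i=30: F-X =  8 → I
  i=31: N-X = 16 → Q
  i=32: C-T =  9 → J
  i=33: B-U =  7 → H
  i=34: G-U = 12 → M
  i=35: R-N =  4 → E
  i=36: R-T = 24 → Y
  i=37: D-V =  8 → I
  i=38: M-W = 16 → Q
  i=39: T-K =  9 → J
  shifts repeat with period 7: EYIQJHM

EYIQJHM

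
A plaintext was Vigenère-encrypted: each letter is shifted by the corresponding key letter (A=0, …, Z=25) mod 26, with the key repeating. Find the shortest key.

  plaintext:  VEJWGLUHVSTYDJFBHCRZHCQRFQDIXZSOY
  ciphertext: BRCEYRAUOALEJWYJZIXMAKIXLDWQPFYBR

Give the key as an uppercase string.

  i= 0: B-V =  6 → G
  i= 1: R-E = 13 → N
  i= 2: C-J = 19 → T
  i= 3: E-W =  8 → I
  i= 4: Y-G = 18 → S
  i= 5: R-L =  6 → G
  i= 6: A-U =  6 → G
  i= 7: U-H = 13 → N
  i= 8: O-V = 19 → T
  i= 9: A-S =  8 → I
  i=10: L-T = 18 → S
  i=11: E-Y =  6 → G
  i=12: J-D =  6 → G
  i=13: W-J = 13 → N
  i=14: Y-F = 19 → T
  i=15: J-B =  8 → I
  i=16: Z-H = 18 → S
  i=17: I-C =  6 → G
  i=18: X-R =  6 → G
  i=19: M-Z = 13 → N
  i=20: A-H = 19 → T
  i=21: K-C =  8 → I
  i=22: I-Q = 18 → S
  i=23: X-R =  6 → G
  i=24: L-F =  6 → G
  i=25: D-Q = 13 → N
  i=26: W-D = 19 → T
  i=27: Q-I =  8 → I
  i=28: P-X = 18 → S
  i=29: F-Z =  6 → G
  i=30: Y-S =  6 → G
  i=31: B-O = 13 → N
  i=32: R-Y = 19 → T
  shifts repeat with period 6: GNTISG

GNTISG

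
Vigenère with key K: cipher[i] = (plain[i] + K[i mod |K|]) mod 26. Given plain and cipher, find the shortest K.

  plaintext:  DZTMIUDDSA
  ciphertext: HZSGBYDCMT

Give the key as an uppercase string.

EAZUT

  i= 0: H-D =  4 → E
  i= 1: Z-Z =  0 → A
  i= 2: S-T = 25 → Z
  i= 3: G-M = 20 → U
  i= 4: B-I = 19 → T
  i= 5: Y-U =  4 → E
  i= 6: D-D =  0 → A
  i= 7: C-D = 25 → Z
  i= 8: M-S = 20 → U
  i= 9: T-A = 19 → T
  shifts repeat with period 5: EAZUT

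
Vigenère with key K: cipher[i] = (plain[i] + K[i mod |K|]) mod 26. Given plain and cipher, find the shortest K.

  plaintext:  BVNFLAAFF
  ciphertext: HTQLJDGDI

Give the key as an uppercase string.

  i= 0: H-B =  6 → G
  i= 1: T-V = 24 → Y
  i= 2: Q-N =  3 → D
  i= 3: L-F =  6 → G
  i= 4: J-L = 24 → Y
  i= 5: D-A =  3 → D
  i= 6: G-A =  6 → G
  i= 7: D-F = 24 → Y
  i= 8: I-F =  3 → D
  shifts repeat with period 3: GYD

GYD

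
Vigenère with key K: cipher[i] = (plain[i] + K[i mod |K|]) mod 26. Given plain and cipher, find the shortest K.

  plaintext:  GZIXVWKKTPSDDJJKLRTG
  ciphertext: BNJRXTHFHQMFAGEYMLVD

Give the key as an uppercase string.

VOBUCXX

  i= 0: B-G = 21 → V
  i= 1: N-Z = 14 → O
  i= 2: J-I =  1 → B
  i= 3: R-X = 20 → U
  i= 4: X-V =  2 → C
  i= 5: T-W = 23 → X
  i= 6: H-K = 23 → X
  i= 7: F-K = 21 → V
  i= 8: H-T = 14 → O
  i= 9: Q-P =  1 → B
  i=10: M-S = 20 → U
  i=11: F-D =  2 → C
  i=12: A-D = 23 → X
  i=13: G-J = 23 → X
  i=14: E-J = 21 → V
  i=15: Y-K = 14 → O
  i=16: M-L =  1 → B
  i=17: L-R = 20 → U
  i=18: V-T =  2 → C
  i=19: D-G = 23 → X
  shifts repeat with period 7: VOBUCXX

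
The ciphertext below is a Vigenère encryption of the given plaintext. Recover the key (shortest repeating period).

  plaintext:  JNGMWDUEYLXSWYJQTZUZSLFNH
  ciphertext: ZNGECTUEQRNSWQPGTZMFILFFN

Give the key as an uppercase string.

QAASG

  i= 0: Z-J = 16 → Q
  i= 1: N-N =  0 → A
  i= 2: G-G =  0 → A
  i= 3: E-M = 18 → S
  i= 4: C-W =  6 → G
  i= 5: T-D = 16 → Q
  i= 6: U-U =  0 → A
  i= 7: E-E =  0 → A
  i= 8: Q-Y = 18 → S
  i= 9: R-L =  6 → G
  i=10: N-X = 16 → Q
  i=11: S-S =  0 → A
  i=12: W-W =  0 → A
  i=13: Q-Y = 18 → S
  i=14: P-J =  6 → G
  i=15: G-Q = 16 → Q
  i=16: T-T =  0 → A
  i=17: Z-Z =  0 → A
  i=18: M-U = 18 → S
  i=19: F-Z =  6 → G
  i=20: I-S = 16 → Q
  i=21: L-L =  0 → A
  i=22: F-F =  0 → A
  i=23: F-N = 18 → S
  i=24: N-H =  6 → G
  shifts repeat with period 5: QAASG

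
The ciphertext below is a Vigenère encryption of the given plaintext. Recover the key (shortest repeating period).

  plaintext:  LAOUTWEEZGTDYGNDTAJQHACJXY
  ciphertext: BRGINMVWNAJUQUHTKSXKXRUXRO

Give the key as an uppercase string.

QRSOU

  i= 0: B-L = 16 → Q
  i= 1: R-A = 17 → R
  i= 2: G-O = 18 → S
  i= 3: I-U = 14 → O
  i= 4: N-T = 20 → U
  i= 5: M-W = 16 → Q
  i= 6: V-E = 17 → R
  i= 7: W-E = 18 → S
  i= 8: N-Z = 14 → O
  i= 9: A-G = 20 → U
  i=10: J-T = 16 → Q
  i=11: U-D = 17 → R
  i=12: Q-Y = 18 → S
  i=13: U-G = 14 → O
  i=14: H-N = 20 → U
  i=15: T-D = 16 → Q
  i=16: K-T = 17 → R
  i=17: S-A = 18 → S
  i=18: X-J = 14 → O
  i=19: K-Q = 20 → U
  i=20: X-H = 16 → Q
  i=21: R-A = 17 → R
  i=22: U-C = 18 → S
  i=23: X-J = 14 → O
  i=24: R-X = 20 → U
  i=25: O-Y = 16 → Q
  shifts repeat with period 5: QRSOU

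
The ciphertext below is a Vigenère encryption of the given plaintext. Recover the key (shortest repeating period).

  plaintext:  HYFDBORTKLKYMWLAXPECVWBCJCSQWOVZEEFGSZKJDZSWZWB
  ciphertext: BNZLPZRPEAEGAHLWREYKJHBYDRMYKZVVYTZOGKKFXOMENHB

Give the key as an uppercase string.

UPUIOLAW

  i= 0: B-H = 20 → U
  i= 1: N-Y = 15 → P
  i= 2: Z-F = 20 → U
  i= 3: L-D =  8 → I
  i= 4: P-B = 14 → O
  i= 5: Z-O = 11 → L
  i= 6: R-R =  0 → A
  i= 7: P-T = 22 → W
  i= 8: E-K = 20 → U
  i= 9: A-L = 15 → P
  i=10: E-K = 20 → U
  i=11: G-Y =  8 → I
  i=12: A-M = 14 → O
  i=13: H-W = 11 → L
  i=14: L-L =  0 → A
  i=15: W-A = 22 → W
  i=16: R-X = 20 → U
  i=17: E-P = 15 → P
  i=18: Y-E = 20 → U
  i=19: K-C =  8 → I
  i=20: J-V = 14 → O
  i=21: H-W = 11 → L
  i=22: B-B =  0 → A
  i=23: Y-C = 22 → W
  i=24: D-J = 20 → U
  i=25: R-C = 15 → P
  i=26: M-S = 20 → U
  i=27: Y-Q =  8 → I
  i=28: K-W = 14 → O
  i=29: Z-O = 11 → L
  i=30: V-V =  0 → A
  i=31: V-Z = 22 → W
  i=32: Y-E = 20 → U
  i=33: T-E = 15 → P
  i=34: Z-F = 20 → U
  i=35: O-G =  8 → I
  i=36: G-S = 14 → O
  i=37: K-Z = 11 → L
  i=38: K-K =  0 → A
  i=39: F-J = 22 → W
  i=40: X-D = 20 → U
  i=41: O-Z = 15 → P
  i=42: M-S = 20 → U
  i=43: E-W =  8 → I
  i=44: N-Z = 14 → O
  i=45: H-W = 11 → L
  i=46: B-B =  0 → A
  shifts repeat with period 8: UPUIOLAW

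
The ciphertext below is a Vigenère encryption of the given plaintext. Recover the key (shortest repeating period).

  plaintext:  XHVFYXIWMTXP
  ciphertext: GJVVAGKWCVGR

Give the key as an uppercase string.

JCAQC

  i= 0: G-X =  9 → J
  i= 1: J-H =  2 → C
  i= 2: V-V =  0 → A
  i= 3: V-F = 16 → Q
  i= 4: A-Y =  2 → C
  i= 5: G-X =  9 → J
  i= 6: K-I =  2 → C
  i= 7: W-W =  0 → A
  i= 8: C-M = 16 → Q
  i= 9: V-T =  2 → C
  i=10: G-X =  9 → J
  i=11: R-P =  2 → C
  shifts repeat with period 5: JCAQC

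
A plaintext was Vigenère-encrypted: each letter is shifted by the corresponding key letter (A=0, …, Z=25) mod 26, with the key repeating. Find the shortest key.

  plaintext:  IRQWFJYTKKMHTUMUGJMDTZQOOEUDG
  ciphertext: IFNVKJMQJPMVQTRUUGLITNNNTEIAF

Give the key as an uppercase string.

AOXZF

  i= 0: I-I =  0 → A
  i= 1: F-R = 14 → O
  i= 2: N-Q = 23 → X
  i= 3: V-W = 25 → Z
  i= 4: K-F =  5 → F
  i= 5: J-J =  0 → A
  i= 6: M-Y = 14 → O
  i= 7: Q-T = 23 → X
  i= 8: J-K = 25 → Z
  i= 9: P-K =  5 → F
  i=10: M-M =  0 → A
  i=11: V-H = 14 → O
  i=12: Q-T = 23 → X
  i=13: T-U = 25 → Z
  i=14: R-M =  5 → F
  i=15: U-U =  0 → A
  i=16: U-G = 14 → O
  i=17: G-J = 23 → X
  i=18: L-M = 25 → Z
  i=19: I-D =  5 → F
  i=20: T-T =  0 → A
  i=21: N-Z = 14 → O
  i=22: N-Q = 23 → X
  i=23: N-O = 25 → Z
  i=24: T-O =  5 → F
  i=25: E-E =  0 → A
  i=26: I-U = 14 → O
  i=27: A-D = 23 → X
  i=28: F-G = 25 → Z
  shifts repeat with period 5: AOXZF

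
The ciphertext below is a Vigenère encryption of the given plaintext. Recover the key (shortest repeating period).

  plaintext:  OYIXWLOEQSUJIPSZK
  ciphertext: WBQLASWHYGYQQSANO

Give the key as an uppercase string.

IDIOEH

  i= 0: W-O =  8 → I
  i= 1: B-Y =  3 → D
  i= 2: Q-I =  8 → I
  i= 3: L-X = 14 → O
  i= 4: A-W =  4 → E
  i= 5: S-L =  7 → H
  i= 6: W-O =  8 → I
  i= 7: H-E =  3 → D
  i= 8: Y-Q =  8 → I
  i= 9: G-S = 14 → O
  i=10: Y-U =  4 → E
  i=11: Q-J =  7 → H
  i=12: Q-I =  8 → I
  i=13: S-P =  3 → D
  i=14: A-S =  8 → I
  i=15: N-Z = 14 → O
  i=16: O-K =  4 → E
  shifts repeat with period 6: IDIOEH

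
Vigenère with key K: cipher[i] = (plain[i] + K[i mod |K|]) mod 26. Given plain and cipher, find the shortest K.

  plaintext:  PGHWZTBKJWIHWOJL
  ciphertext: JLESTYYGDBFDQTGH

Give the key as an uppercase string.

  i= 0: J-P = 20 → U
  i= 1: L-G =  5 → F
  i= 2: E-H = 23 → X
  i= 3: S-W = 22 → W
  i= 4: T-Z = 20 → U
  i= 5: Y-T =  5 → F
  i= 6: Y-B = 23 → X
  i= 7: G-K = 22 → W
  i= 8: D-J = 20 → U
  i= 9: B-W =  5 → F
  i=10: F-I = 23 → X
  i=11: D-H = 22 → W
  i=12: Q-W = 20 → U
  i=13: T-O =  5 → F
  i=14: G-J = 23 → X
  i=15: H-L = 22 → W
  shifts repeat with period 4: UFXW

UFXW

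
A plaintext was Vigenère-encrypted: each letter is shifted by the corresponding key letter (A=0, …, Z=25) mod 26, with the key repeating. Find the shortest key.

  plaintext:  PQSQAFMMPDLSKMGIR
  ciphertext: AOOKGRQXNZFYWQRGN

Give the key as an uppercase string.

  i= 0: A-P = 11 → L
  i= 1: O-Q = 24 → Y
  i= 2: O-S = 22 → W
  i= 3: K-Q = 20 → U
  i= 4: G-A =  6 → G
  i= 5: R-F = 12 → M
  i= 6: Q-M =  4 → E
  i= 7: X-M = 11 → L
  i= 8: N-P = 24 → Y
  i= 9: Z-D = 22 → W
  i=10: F-L = 20 → U
  i=11: Y-S =  6 → G
  i=12: W-K = 12 → M
  i=13: Q-M =  4 → E
  i=14: R-G = 11 → L
  i=15: G-I = 24 → Y
  i=16: N-R = 22 → W
  shifts repeat with period 7: LYWUGME

LYWUGME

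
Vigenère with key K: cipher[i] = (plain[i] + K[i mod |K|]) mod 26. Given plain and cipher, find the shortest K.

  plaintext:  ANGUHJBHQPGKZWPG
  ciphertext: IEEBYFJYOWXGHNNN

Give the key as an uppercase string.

  i= 0: I-A =  8 → I
  i= 1: E-N = 17 → R
  i= 2: E-G = 24 → Y
  i= 3: B-U =  7 → H
  i= 4: Y-H = 17 → R
  i= 5: F-J = 22 → W
  i= 6: J-B =  8 → I
  i= 7: Y-H = 17 → R
  i= 8: O-Q = 24 → Y
  i= 9: W-P =  7 → H
  i=10: X-G = 17 → R
  i=11: G-K = 22 → W
  i=12: H-Z =  8 → I
  i=13: N-W = 17 → R
  i=14: N-P = 24 → Y
  i=15: N-G =  7 → H
  shifts repeat with period 6: IRYHRW

IRYHRW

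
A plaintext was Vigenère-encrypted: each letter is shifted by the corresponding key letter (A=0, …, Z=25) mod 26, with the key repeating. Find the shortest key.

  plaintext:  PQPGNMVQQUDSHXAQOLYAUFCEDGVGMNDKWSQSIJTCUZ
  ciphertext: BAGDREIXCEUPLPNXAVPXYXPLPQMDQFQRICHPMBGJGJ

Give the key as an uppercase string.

  i= 0: B-P = 12 → M
  i= 1: A-Q = 10 → K
  i= 2: G-P = 17 → R
  i= 3: D-G = 23 → X
  i= 4: R-N =  4 → E
  i= 5: E-M = 18 → S
  i= 6: I-V = 13 → N
  i= 7: X-Q =  7 → H
  i= 8: C-Q = 12 → M
  i= 9: E-U = 10 → K
  i=10: U-D = 17 → R
  i=11: P-S = 23 → X
  i=12: L-H =  4 → E
  i=13: P-X = 18 → S
  i=14: N-A = 13 → N
  i=15: X-Q =  7 → H
  i=16: A-O = 12 → M
  i=17: V-L = 10 → K
  i=18: P-Y = 17 → R
  i=19: X-A = 23 → X
  i=20: Y-U =  4 → E
  i=21: X-F = 18 → S
  i=22: P-C = 13 → N
  i=23: L-E =  7 → H
  i=24: P-D = 12 → M
  i=25: Q-G = 10 → K
  i=26: M-V = 17 → R
  i=27: D-G = 23 → X
  i=28: Q-M =  4 → E
  i=29: F-N = 18 → S
  i=30: Q-D = 13 → N
  i=31: R-K =  7 → H
  i=32: I-W = 12 → M
  i=33: C-S = 10 → K
  i=34: H-Q = 17 → R
  i=35: P-S = 23 → X
  i=36: M-I =  4 → E
  i=37: B-J = 18 → S
  i=38: G-T = 13 → N
  i=39: J-C =  7 → H
  i=40: G-U = 12 → M
  i=41: J-Z = 10 → K
  shifts repeat with period 8: MKRXESNH

MKRXESNH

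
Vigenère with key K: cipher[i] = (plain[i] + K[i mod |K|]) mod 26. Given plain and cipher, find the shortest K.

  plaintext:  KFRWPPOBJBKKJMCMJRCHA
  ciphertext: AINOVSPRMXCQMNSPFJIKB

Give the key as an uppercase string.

QDWSGDB

  i= 0: A-K = 16 → Q
  i= 1: I-F =  3 → D
  i= 2: N-R = 22 → W
  i= 3: O-W = 18 → S
  i= 4: V-P =  6 → G
  i= 5: S-P =  3 → D
  i= 6: P-O =  1 → B
  i= 7: R-B = 16 → Q
  i= 8: M-J =  3 → D
  i= 9: X-B = 22 → W
  i=10: C-K = 18 → S
  i=11: Q-K =  6 → G
  i=12: M-J =  3 → D
  i=13: N-M =  1 → B
  i=14: S-C = 16 → Q
  i=15: P-M =  3 → D
  i=16: F-J = 22 → W
  i=17: J-R = 18 → S
  i=18: I-C =  6 → G
  i=19: K-H =  3 → D
  i=20: B-A =  1 → B
  shifts repeat with period 7: QDWSGDB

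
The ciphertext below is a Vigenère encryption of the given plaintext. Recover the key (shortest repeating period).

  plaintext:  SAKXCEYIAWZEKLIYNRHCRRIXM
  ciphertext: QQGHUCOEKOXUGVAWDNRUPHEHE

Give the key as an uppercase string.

  i= 0: Q-S = 24 → Y
  i= 1: Q-A = 16 → Q
  i= 2: G-K = 22 → W
  i= 3: H-X = 10 → K
  i= 4: U-C = 18 → S
  i= 5: C-E = 24 → Y
  i= 6: O-Y = 16 → Q
  i= 7: E-I = 22 → W
  i= 8: K-A = 10 → K
  i= 9: O-W = 18 → S
  i=10: X-Z = 24 → Y
  i=11: U-E = 16 → Q
  i=12: G-K = 22 → W
  i=13: V-L = 10 → K
  i=14: A-I = 18 → S
  i=15: W-Y = 24 → Y
  i=16: D-N = 16 → Q
  i=17: N-R = 22 → W
  i=18: R-H = 10 → K
  i=19: U-C = 18 → S
  i=20: P-R = 24 → Y
  i=21: H-R = 16 → Q
  i=22: E-I = 22 → W
  i=23: H-X = 10 → K
  i=24: E-M = 18 → S
  shifts repeat with period 5: YQWKS

YQWKS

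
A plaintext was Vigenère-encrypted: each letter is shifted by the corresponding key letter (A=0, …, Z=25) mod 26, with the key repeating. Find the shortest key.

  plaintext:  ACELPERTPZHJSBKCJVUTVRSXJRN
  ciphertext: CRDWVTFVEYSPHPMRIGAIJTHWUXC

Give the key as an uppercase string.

CPZLGPO

  i= 0: C-A =  2 → C
  i= 1: R-C = 15 → P
  i= 2: D-E = 25 → Z
  i= 3: W-L = 11 → L
  i= 4: V-P =  6 → G
  i= 5: T-E = 15 → P
  i= 6: F-R = 14 → O
  i= 7: V-T =  2 → C
  i= 8: E-P = 15 → P
  i= 9: Y-Z = 25 → Z
  i=10: S-H = 11 → L
  i=11: P-J =  6 → G
  i=12: H-S = 15 → P
  i=13: P-B = 14 → O
  i=14: M-K =  2 → C
  i=15: R-C = 15 → P
  i=16: I-J = 25 → Z
  i=17: G-V = 11 → L
  i=18: A-U =  6 → G
  i=19: I-T = 15 → P
  i=20: J-V = 14 → O
  i=21: T-R =  2 → C
  i=22: H-S = 15 → P
  i=23: W-X = 25 → Z
  i=24: U-J = 11 → L
  i=25: X-R =  6 → G
  i=26: C-N = 15 → P
  shifts repeat with period 7: CPZLGPO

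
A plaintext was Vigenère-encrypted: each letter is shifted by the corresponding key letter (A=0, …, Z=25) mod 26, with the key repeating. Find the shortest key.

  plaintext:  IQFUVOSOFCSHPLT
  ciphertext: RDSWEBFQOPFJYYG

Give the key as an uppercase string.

JNNC

  i= 0: R-I =  9 → J
  i= 1: D-Q = 13 → N
  i= 2: S-F = 13 → N
  i= 3: W-U =  2 → C
  i= 4: E-V =  9 → J
  i= 5: B-O = 13 → N
  i= 6: F-S = 13 → N
  i= 7: Q-O =  2 → C
  i= 8: O-F =  9 → J
  i= 9: P-C = 13 → N
  i=10: F-S = 13 → N
  i=11: J-H =  2 → C
  i=12: Y-P =  9 → J
  i=13: Y-L = 13 → N
  i=14: G-T = 13 → N
  shifts repeat with period 4: JNNC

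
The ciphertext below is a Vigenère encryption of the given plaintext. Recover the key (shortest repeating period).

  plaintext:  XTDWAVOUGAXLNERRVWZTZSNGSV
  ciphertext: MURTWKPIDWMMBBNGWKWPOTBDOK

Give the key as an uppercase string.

PBOXW

  i= 0: M-X = 15 → P
  i= 1: U-T =  1 → B
  i= 2: R-D = 14 → O
  i= 3: T-W = 23 → X
  i= 4: W-A = 22 → W
  i= 5: K-V = 15 → P
  i= 6: P-O =  1 → B
  i= 7: I-U = 14 → O
  i= 8: D-G = 23 → X
  i= 9: W-A = 22 → W
  i=10: M-X = 15 → P
  i=11: M-L =  1 → B
  i=12: B-N = 14 → O
  i=13: B-E = 23 → X
  i=14: N-R = 22 → W
  i=15: G-R = 15 → P
  i=16: W-V =  1 → B
  i=17: K-W = 14 → O
  i=18: W-Z = 23 → X
  i=19: P-T = 22 → W
  i=20: O-Z = 15 → P
  i=21: T-S =  1 → B
  i=22: B-N = 14 → O
  i=23: D-G = 23 → X
  i=24: O-S = 22 → W
  i=25: K-V = 15 → P
  shifts repeat with period 5: PBOXW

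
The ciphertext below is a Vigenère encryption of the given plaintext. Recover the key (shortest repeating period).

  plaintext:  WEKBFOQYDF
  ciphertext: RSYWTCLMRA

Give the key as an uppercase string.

  i= 0: R-W = 21 → V
  i= 1: S-E = 14 → O
  i= 2: Y-K = 14 → O
  i= 3: W-B = 21 → V
  i= 4: T-F = 14 → O
  i= 5: C-O = 14 → O
  i= 6: L-Q = 21 → V
  i= 7: M-Y = 14 → O
  i= 8: R-D = 14 → O
  i= 9: A-F = 21 → V
  shifts repeat with period 3: VOO

VOO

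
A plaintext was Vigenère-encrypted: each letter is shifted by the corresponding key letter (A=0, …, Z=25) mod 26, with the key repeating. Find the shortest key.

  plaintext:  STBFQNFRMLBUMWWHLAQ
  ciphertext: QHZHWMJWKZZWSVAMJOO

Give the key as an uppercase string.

YOYCGZEF

  i= 0: Q-S = 24 → Y
  i= 1: H-T = 14 → O
  i= 2: Z-B = 24 → Y
  i= 3: H-F =  2 → C
  i= 4: W-Q =  6 → G
  i= 5: M-N = 25 → Z
  i= 6: J-F =  4 → E
  i= 7: W-R =  5 → F
  i= 8: K-M = 24 → Y
  i= 9: Z-L = 14 → O
  i=10: Z-B = 24 → Y
  i=11: W-U =  2 → C
  i=12: S-M =  6 → G
  i=13: V-W = 25 → Z
  i=14: A-W =  4 → E
  i=15: M-H =  5 → F
  i=16: J-L = 24 → Y
  i=17: O-A = 14 → O
  i=18: O-Q = 24 → Y
  shifts repeat with period 8: YOYCGZEF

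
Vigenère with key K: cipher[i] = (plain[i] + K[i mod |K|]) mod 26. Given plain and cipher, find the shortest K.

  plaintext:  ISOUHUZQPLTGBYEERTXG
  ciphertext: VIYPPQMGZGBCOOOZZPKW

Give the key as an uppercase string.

NQKVIW

  i= 0: V-I = 13 → N
  i= 1: I-S = 16 → Q
  i= 2: Y-O = 10 → K
  i= 3: P-U = 21 → V
  i= 4: P-H =  8 → I
  i= 5: Q-U = 22 → W
  i= 6: M-Z = 13 → N
  i= 7: G-Q = 16 → Q
  i= 8: Z-P = 10 → K
  i= 9: G-L = 21 → V
  i=10: B-T =  8 → I
  i=11: C-G = 22 → W
  i=12: O-B = 13 → N
  i=13: O-Y = 16 → Q
  i=14: O-E = 10 → K
  i=15: Z-E = 21 → V
  i=16: Z-R =  8 → I
  i=17: P-T = 22 → W
  i=18: K-X = 13 → N
  i=19: W-G = 16 → Q
  shifts repeat with period 6: NQKVIW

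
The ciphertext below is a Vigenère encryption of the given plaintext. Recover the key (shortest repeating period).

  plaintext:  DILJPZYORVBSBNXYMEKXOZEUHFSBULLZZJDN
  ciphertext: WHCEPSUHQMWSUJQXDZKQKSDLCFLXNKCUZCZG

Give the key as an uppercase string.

  i= 0: W-D = 19 → T
  i= 1: H-I = 25 → Z
  i= 2: C-L = 17 → R
  i= 3: E-J = 21 → V
  i= 4: P-P =  0 → A
  i= 5: S-Z = 19 → T
  i= 6: U-Y = 22 → W
  i= 7: H-O = 19 → T
  i= 8: Q-R = 25 → Z
  i= 9: M-V = 17 → R
  i=10: W-B = 21 → V
  i=11: S-S =  0 → A
  i=12: U-B = 19 → T
  i=13: J-N = 22 → W
  i=14: Q-X = 19 → T
  i=15: X-Y = 25 → Z
  i=16: D-M = 17 → R
  i=17: Z-E = 21 → V
  i=18: K-K =  0 → A
  i=19: Q-X = 19 → T
  i=20: K-O = 22 → W
  i=21: S-Z = 19 → T
  i=22: D-E = 25 → Z
  i=23: L-U = 17 → R
  i=24: C-H = 21 → V
  i=25: F-F =  0 → A
  i=26: L-S = 19 → T
  i=27: X-B = 22 → W
  i=28: N-U = 19 → T
  i=29: K-L = 25 → Z
  i=30: C-L = 17 → R
  i=31: U-Z = 21 → V
  i=32: Z-Z =  0 → A
  i=33: C-J = 19 → T
  i=34: Z-D = 22 → W
  i=35: G-N = 19 → T
  shifts repeat with period 7: TZRVATW

TZRVATW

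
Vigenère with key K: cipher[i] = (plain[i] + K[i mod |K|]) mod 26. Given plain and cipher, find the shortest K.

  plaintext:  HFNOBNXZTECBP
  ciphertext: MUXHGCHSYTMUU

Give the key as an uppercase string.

  i= 0: M-H =  5 → F
  i= 1: U-F = 15 → P
  i= 2: X-N = 10 → K
  i= 3: H-O = 19 → T
  i= 4: G-B =  5 → F
  i= 5: C-N = 15 → P
  i= 6: H-X = 10 → K
  i= 7: S-Z = 19 → T
  i= 8: Y-T =  5 → F
  i= 9: T-E = 15 → P
  i=10: M-C = 10 → K
  i=11: U-B = 19 → T
  i=12: U-P =  5 → F
  shifts repeat with period 4: FPKT

FPKT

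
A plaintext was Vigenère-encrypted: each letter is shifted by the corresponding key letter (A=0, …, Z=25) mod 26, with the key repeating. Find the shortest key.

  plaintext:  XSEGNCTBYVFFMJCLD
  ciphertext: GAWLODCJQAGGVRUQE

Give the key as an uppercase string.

  i= 0: G-X =  9 → J
  i= 1: A-S =  8 → I
  i= 2: W-E = 18 → S
  i= 3: L-G =  5 → F
  i= 4: O-N =  1 → B
  i= 5: D-C =  1 → B
  i= 6: C-T =  9 → J
  i= 7: J-B =  8 → I
  i= 8: Q-Y = 18 → S
  i= 9: A-V =  5 → F
  i=10: G-F =  1 → B
  i=11: G-F =  1 → B
  i=12: V-M =  9 → J
  i=13: R-J =  8 → I
  i=14: U-C = 18 → S
  i=15: Q-L =  5 → F
  i=16: E-D =  1 → B
  shifts repeat with period 6: JISFBB

JISFBB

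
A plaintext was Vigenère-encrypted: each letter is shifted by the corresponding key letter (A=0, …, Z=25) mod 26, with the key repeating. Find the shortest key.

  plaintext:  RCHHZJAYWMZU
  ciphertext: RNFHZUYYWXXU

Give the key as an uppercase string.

ALYA

  i= 0: R-R =  0 → A
  i= 1: N-C = 11 → L
  i= 2: F-H = 24 → Y
  i= 3: H-H =  0 → A
  i= 4: Z-Z =  0 → A
  i= 5: U-J = 11 → L
  i= 6: Y-A = 24 → Y
  i= 7: Y-Y =  0 → A
  i= 8: W-W =  0 → A
  i= 9: X-M = 11 → L
  i=10: X-Z = 24 → Y
  i=11: U-U =  0 → A
  shifts repeat with period 4: ALYA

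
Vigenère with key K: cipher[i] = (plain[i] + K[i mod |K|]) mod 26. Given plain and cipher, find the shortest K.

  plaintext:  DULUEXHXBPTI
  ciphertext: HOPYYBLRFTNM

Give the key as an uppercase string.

  i= 0: H-D =  4 → E
  i= 1: O-U = 20 → U
  i= 2: P-L =  4 → E
  i= 3: Y-U =  4 → E
  i= 4: Y-E = 20 → U
  i= 5: B-X =  4 → E
  i= 6: L-H =  4 → E
  i= 7: R-X = 20 → U
  i= 8: F-B =  4 → E
  i= 9: T-P =  4 → E
  i=10: N-T = 20 → U
  i=11: M-I =  4 → E
  shifts repeat with period 3: EUE

EUE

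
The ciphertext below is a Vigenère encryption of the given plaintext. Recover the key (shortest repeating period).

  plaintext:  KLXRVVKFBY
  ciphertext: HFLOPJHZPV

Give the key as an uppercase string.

  i= 0: H-K = 23 → X
  i= 1: F-L = 20 → U
  i= 2: L-X = 14 → O
  i= 3: O-R = 23 → X
  i= 4: P-V = 20 → U
  i= 5: J-V = 14 → O
  i= 6: H-K = 23 → X
  i= 7: Z-F = 20 → U
  i= 8: P-B = 14 → O
  i= 9: V-Y = 23 → X
  shifts repeat with period 3: XUO

XUO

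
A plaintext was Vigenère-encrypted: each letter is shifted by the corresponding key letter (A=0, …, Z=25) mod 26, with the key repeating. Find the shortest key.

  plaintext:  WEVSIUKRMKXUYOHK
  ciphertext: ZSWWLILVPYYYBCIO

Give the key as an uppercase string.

DOBE

  i= 0: Z-W =  3 → D
  i= 1: S-E = 14 → O
  i= 2: W-V =  1 → B
  i= 3: W-S =  4 → E
  i= 4: L-I =  3 → D
  i= 5: I-U = 14 → O
  i= 6: L-K =  1 → B
  i= 7: V-R =  4 → E
  i= 8: P-M =  3 → D
  i= 9: Y-K = 14 → O
  i=10: Y-X =  1 → B
  i=11: Y-U =  4 → E
  i=12: B-Y =  3 → D
  i=13: C-O = 14 → O
  i=14: I-H =  1 → B
  i=15: O-K =  4 → E
  shifts repeat with period 4: DOBE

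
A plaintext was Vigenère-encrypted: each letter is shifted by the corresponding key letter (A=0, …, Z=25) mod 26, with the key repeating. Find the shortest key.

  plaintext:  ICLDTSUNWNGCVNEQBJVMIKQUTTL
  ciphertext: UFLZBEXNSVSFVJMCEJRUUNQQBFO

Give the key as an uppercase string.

  i= 0: U-I = 12 → M
  i= 1: F-C =  3 → D
  i= 2: L-L =  0 → A
  i= 3: Z-D = 22 → W
  i= 4: B-T =  8 → I
  i= 5: E-S = 12 → M
  i= 6: X-U =  3 → D
  i= 7: N-N =  0 → A
  i= 8: S-W = 22 → W
  i= 9: V-N =  8 → I
  i=10: S-G = 12 → M
  i=11: F-C =  3 → D
  i=12: V-V =  0 → A
  i=13: J-N = 22 → W
  i=14: M-E =  8 → I
  i=15: C-Q = 12 → M
  i=16: E-B =  3 → D
  i=17: J-J =  0 → A
  i=18: R-V = 22 → W
  i=19: U-M =  8 → I
  i=20: U-I = 12 → M
  i=21: N-K =  3 → D
  i=22: Q-Q =  0 → A
  i=23: Q-U = 22 → W
  i=24: B-T =  8 → I
  i=25: F-T = 12 → M
  i=26: O-L =  3 → D
  shifts repeat with period 5: MDAWI

MDAWI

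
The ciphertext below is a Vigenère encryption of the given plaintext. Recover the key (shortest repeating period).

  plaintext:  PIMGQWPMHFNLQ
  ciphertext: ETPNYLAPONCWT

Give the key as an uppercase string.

  i= 0: E-P = 15 → P
  i= 1: T-I = 11 → L
  i= 2: P-M =  3 → D
  i= 3: N-G =  7 → H
  i= 4: Y-Q =  8 → I
  i= 5: L-W = 15 → P
  i= 6: A-P = 11 → L
  i= 7: P-M =  3 → D
  i= 8: O-H =  7 → H
  i= 9: N-F =  8 → I
  i=10: C-N = 15 → P
  i=11: W-L = 11 → L
  i=12: T-Q =  3 → D
  shifts repeat with period 5: PLDHI

PLDHI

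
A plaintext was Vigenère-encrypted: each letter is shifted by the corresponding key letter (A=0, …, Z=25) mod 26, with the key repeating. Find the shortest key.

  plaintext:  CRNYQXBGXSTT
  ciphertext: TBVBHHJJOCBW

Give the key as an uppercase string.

  i= 0: T-C = 17 → R
  i= 1: B-R = 10 → K
  i= 2: V-N =  8 → I
  i= 3: B-Y =  3 → D
  i= 4: H-Q = 17 → R
  i= 5: H-X = 10 → K
  i= 6: J-B =  8 → I
  i= 7: J-G =  3 → D
  i= 8: O-X = 17 → R
  i= 9: C-S = 10 → K
  i=10: B-T =  8 → I
  i=11: W-T =  3 → D
  shifts repeat with period 4: RKID

RKID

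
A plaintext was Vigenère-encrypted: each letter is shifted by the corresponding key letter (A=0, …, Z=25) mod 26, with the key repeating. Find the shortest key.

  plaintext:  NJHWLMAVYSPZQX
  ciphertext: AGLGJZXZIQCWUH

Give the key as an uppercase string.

NXEKY

  i= 0: A-N = 13 → N
  i= 1: G-J = 23 → X
  i= 2: L-H =  4 → E
  i= 3: G-W = 10 → K
  i= 4: J-L = 24 → Y
  i= 5: Z-M = 13 → N
  i= 6: X-A = 23 → X
  i= 7: Z-V =  4 → E
  i= 8: I-Y = 10 → K
  i= 9: Q-S = 24 → Y
  i=10: C-P = 13 → N
  i=11: W-Z = 23 → X
  i=12: U-Q =  4 → E
  i=13: H-X = 10 → K
  shifts repeat with period 5: NXEKY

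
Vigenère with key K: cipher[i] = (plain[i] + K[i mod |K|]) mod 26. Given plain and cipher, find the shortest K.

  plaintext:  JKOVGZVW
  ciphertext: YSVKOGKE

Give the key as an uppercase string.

  i= 0: Y-J = 15 → P
  i= 1: S-K =  8 → I
  i= 2: V-O =  7 → H
  i= 3: K-V = 15 → P
  i= 4: O-G =  8 → I
  i= 5: G-Z =  7 → H
  i= 6: K-V = 15 → P
  i= 7: E-W =  8 → I
  shifts repeat with period 3: PIH

PIH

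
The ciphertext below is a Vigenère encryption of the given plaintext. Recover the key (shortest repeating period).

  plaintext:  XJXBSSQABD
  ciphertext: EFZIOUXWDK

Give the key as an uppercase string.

  i= 0: E-X =  7 → H
  i= 1: F-J = 22 → W
  i= 2: Z-X =  2 → C
  i= 3: I-B =  7 → H
  i= 4: O-S = 22 → W
  i= 5: U-S =  2 → C
  i= 6: X-Q =  7 → H
  i= 7: W-A = 22 → W
  i= 8: D-B =  2 → C
  i= 9: K-D =  7 → H
  shifts repeat with period 3: HWC

HWC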